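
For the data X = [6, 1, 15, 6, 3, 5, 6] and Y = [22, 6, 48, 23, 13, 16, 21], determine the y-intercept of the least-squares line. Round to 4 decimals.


The slope is b1 = 2.9914.
Sample means are xbar = 6.0000 and ybar = 21.2857.
Intercept: b0 = 21.2857 - (2.9914)(6.0000) = 3.3374.

3.3374


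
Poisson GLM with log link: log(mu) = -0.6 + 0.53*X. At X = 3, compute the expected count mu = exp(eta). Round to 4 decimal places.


Linear predictor: eta = -0.6 + (0.53)(3) = 0.9900.
Expected count: mu = exp(0.9900) = 2.6912.

2.6912


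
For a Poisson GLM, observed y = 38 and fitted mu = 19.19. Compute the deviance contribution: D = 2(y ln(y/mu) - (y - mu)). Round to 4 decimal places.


Compute y*ln(y/mu) = 38*ln(38/19.19) = 38*0.683197 = 25.961486.
y - mu = 18.81.
D = 2*(25.961486 - (18.81)) = 14.302972, which rounds to 14.3030.

14.3030


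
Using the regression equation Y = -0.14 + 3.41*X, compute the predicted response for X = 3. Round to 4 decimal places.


Substitute X = 3 into the equation:
Y = -0.14 + 3.41 * 3 = -0.14 + 10.2300 = 10.0900.

10.0900


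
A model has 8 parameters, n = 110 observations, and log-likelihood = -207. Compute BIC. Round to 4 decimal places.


k * ln(n) = 8 * ln(110) = 8 * 4.700480 = 37.603840.
-2 * loglik = -2 * (-207) = 414.
BIC = 37.603840 + 414 = 451.603840, which rounds to 451.6038.

451.6038


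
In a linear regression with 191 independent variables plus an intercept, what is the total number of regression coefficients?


Each predictor gets one coefficient, plus one intercept.
Total parameters = 191 + 1 = 192.

192


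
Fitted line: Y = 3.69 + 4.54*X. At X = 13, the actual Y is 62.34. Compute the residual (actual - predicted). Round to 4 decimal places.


Fitted value at X = 13 is yhat = 3.69 + 4.54*13 = 62.7100.
Residual = 62.34 - 62.7100 = -0.3700.

-0.3700


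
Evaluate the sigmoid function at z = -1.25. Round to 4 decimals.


exp(1.2500) = 3.4903.
1 + exp(-z) = 4.4903.
sigmoid = 1/4.4903 = 0.2227.

0.2227


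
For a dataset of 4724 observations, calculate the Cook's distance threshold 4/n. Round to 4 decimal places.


Using the rule of thumb:
Threshold = 4 / 4724 = 0.0008.

0.0008


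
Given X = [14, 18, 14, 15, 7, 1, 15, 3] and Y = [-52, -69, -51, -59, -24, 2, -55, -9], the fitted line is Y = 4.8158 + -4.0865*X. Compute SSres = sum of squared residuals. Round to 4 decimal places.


Predicted values from Y = 4.8158 + -4.0865*X.
Residuals: [0.3952, -0.2588, 1.3952, -2.5183, -0.2103, 1.2707, 1.4817, -1.5563].
SSres = 14.7880.

14.7880


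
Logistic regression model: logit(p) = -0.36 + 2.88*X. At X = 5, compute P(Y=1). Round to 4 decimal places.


Linear predictor: z = -0.36 + 2.88 * 5 = 14.0400.
P = 1/(1 + exp(-14.0400)) = 1/(1 + 0.0000) = 1.0000.

1.0000


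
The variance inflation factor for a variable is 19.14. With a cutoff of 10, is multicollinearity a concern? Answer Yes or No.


The threshold is 10.
VIF = 19.14 is >= 10.
Multicollinearity indication: Yes.

Yes


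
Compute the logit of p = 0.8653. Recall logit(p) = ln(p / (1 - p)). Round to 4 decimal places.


The odds are p/(1-p) = 0.8653 / 0.1347 = 6.4239.
logit(p) = ln(6.4239) = 1.8600.

1.8600


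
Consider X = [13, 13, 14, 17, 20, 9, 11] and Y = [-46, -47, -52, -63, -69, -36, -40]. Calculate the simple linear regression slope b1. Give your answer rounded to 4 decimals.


Calculate xbar = 13.8571, ybar = -50.4286.
S_xx = 80.8571, S_xy = -260.4286.
Using b1 = S_xy / S_xx = -260.4286 / 80.8571, we get b1 = -3.2208.

-3.2208


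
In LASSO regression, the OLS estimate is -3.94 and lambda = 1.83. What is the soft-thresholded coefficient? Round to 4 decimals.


Check: |-3.94| = 3.94 vs lambda = 1.83.
Since |beta| > lambda, coefficient = sign(beta)*(|beta| - lambda) = -2.1100.
Soft-thresholded coefficient = -2.1100.

-2.1100


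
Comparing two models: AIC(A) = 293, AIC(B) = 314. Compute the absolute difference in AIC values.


Absolute difference = |293 - 314| = 21.
The model with lower AIC (A) is preferred.

21


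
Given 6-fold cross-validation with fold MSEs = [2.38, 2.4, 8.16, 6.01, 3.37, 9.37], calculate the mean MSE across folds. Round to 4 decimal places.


Total MSE across folds = 31.6900.
CV-MSE = 31.6900/6 = 5.2817.

5.2817


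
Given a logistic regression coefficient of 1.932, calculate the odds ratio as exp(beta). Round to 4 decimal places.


Odds ratio = exp(beta) = exp(1.932).
= 6.9033.

6.9033


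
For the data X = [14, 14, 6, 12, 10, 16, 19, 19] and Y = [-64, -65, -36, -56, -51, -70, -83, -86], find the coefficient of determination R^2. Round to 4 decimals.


After computing the OLS fit (b0=-13.0000, b1=-3.7000):
SSres = 16.5000, SStot = 1898.8750.
R^2 = 1 - 16.5000/1898.8750 = 0.9913.

0.9913


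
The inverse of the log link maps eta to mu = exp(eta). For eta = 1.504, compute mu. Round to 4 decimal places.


mu = exp(eta) = exp(1.504).
= 4.4997.

4.4997


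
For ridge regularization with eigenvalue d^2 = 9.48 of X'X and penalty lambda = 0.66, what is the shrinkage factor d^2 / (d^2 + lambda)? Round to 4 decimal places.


Denominator = d^2 + lambda = 9.48 + 0.66 = 10.1400.
Shrinkage = 9.48 / 10.1400 = 0.9349.

0.9349


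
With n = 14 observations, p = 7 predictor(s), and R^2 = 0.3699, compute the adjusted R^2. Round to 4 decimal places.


Using the formula:
(1 - 0.3699) = 0.6301.
Multiply by 13/6: 0.6301 * 13 = 8.1913, then 8.1913 / 6 = 1.3652.
Adj R^2 = 1 - 1.3652 = -0.3652.

-0.3652


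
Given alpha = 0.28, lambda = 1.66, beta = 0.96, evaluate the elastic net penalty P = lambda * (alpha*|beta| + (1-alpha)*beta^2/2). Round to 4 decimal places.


Compute:
L1 = 0.28 * 0.96 = 0.2688.
L2 = 0.72 * 0.96^2 / 2 = 0.3318.
Penalty = 1.66 * (0.2688 + 0.3318) = 0.9970.

0.9970


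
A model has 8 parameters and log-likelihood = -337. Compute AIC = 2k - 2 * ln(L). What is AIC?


AIC = 2*8 - 2*(-337).
= 16 + 674 = 690.

690


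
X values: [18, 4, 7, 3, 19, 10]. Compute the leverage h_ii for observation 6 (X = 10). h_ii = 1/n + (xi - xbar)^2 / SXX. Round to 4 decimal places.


n = 6, xbar = 10.1667.
SXX = sum((xi - xbar)^2) = 238.8333.
h = 1/6 + (10 - 10.1667)^2 / 238.8333 = 0.1668.

0.1668


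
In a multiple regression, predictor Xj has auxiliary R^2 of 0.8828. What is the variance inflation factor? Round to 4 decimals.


Denominator: 1 - 0.8828 = 0.1172.
VIF = 1 / 0.1172 = 8.5324.

8.5324


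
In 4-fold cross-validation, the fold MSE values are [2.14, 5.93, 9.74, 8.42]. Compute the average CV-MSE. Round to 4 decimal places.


Total MSE across folds = 26.2300.
CV-MSE = 26.2300/4 = 6.5575.

6.5575


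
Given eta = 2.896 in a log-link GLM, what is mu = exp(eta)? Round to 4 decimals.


mu = exp(eta) = exp(2.896).
= 18.1016.

18.1016


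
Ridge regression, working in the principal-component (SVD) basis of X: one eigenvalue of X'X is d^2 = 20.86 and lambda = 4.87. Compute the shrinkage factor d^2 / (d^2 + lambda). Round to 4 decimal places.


Compute the denominator: 20.86 + 4.87 = 25.7300.
Shrinkage factor = 20.86 / 25.7300 = 0.8107.

0.8107


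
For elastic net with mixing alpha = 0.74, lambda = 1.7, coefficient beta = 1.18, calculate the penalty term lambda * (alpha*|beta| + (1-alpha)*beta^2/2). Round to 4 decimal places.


alpha * |beta| = 0.74 * 1.18 = 0.8732.
(1-alpha) * beta^2/2 = 0.26 * 1.3924/2 = 0.1810.
Total = 1.7 * (0.8732 + 0.1810) = 1.7922.

1.7922


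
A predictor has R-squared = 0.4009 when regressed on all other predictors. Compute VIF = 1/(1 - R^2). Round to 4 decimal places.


Denominator: 1 - 0.4009 = 0.5991.
VIF = 1 / 0.5991 = 1.6692.

1.6692


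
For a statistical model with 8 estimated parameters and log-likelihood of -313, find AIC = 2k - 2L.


Compute:
2k = 2*8 = 16.
-2*loglik = -2*(-313) = 626.
AIC = 16 + 626 = 642.

642


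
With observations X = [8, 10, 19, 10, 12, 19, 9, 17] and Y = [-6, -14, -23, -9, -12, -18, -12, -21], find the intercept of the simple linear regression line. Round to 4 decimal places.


The slope is b1 = -1.1554.
Sample means are xbar = 13.0000 and ybar = -14.3750.
Intercept: b0 = -14.3750 - (-1.1554)(13.0000) = 0.6453.

0.6453


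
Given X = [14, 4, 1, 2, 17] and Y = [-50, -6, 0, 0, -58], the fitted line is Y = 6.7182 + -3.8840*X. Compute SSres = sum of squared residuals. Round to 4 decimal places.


Compute predicted values, then residuals = yi - yhat_i.
Residuals: [-2.3422, 2.8178, -2.8342, 1.0498, 1.3098].
SSres = sum(residual^2) = 24.2762.

24.2762


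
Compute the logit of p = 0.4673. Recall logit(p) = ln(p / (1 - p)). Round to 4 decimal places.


1 - p = 0.5327.
p/(1-p) = 0.8772.
logit = ln(0.8772) = -0.1310.

-0.1310


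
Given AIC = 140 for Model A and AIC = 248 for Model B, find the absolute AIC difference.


|AIC_A - AIC_B| = |140 - 248| = 108.
Model A is preferred (lower AIC).

108


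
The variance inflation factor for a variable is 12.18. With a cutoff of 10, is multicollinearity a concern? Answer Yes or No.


Compare VIF = 12.18 to the threshold of 10.
12.18 >= 10, so the answer is Yes.

Yes


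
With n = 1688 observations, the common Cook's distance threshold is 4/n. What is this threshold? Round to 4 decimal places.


The threshold is 4/n.
4/1688 = 0.0024.

0.0024


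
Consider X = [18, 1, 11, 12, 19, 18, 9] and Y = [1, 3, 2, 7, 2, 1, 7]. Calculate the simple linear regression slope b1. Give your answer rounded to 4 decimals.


First compute the means: xbar = 12.5714, ybar = 3.2857.
Then S_xx = sum((xi - xbar)^2) = 249.7143.
S_xy = sum((xi - xbar)(yi - ybar)) = -43.1429.
b1 = S_xy / S_xx = -43.1429 / 249.7143 = -0.1728.

-0.1728


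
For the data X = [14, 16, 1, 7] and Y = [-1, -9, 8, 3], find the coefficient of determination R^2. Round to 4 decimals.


After computing the OLS fit (b0=9.5816, b1=-0.9823):
SSres = 18.7057, SStot = 154.7500.
R^2 = 1 - 18.7057/154.7500 = 0.8791.

0.8791


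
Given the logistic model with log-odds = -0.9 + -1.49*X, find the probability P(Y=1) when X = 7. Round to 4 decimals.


z = -0.9 + -1.49 * 7 = -11.3300.
Sigmoid: P = 1 / (1 + exp(11.3300)) = 0.0000.

0.0000


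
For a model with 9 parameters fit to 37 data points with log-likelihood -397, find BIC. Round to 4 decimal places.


Compute k*ln(n) = 9*ln(37) = 9*3.610918 = 32.498262.
Then -2*loglik = 794.
BIC = 32.498262 + 794 = 826.498262, which rounds to 826.4983.

826.4983


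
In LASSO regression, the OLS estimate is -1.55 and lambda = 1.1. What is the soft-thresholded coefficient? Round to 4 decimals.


|beta_OLS| = 1.55.
lambda = 1.1.
Since |beta| > lambda, coefficient = sign(beta)*(|beta| - lambda) = -0.4500.
Result = -0.4500.

-0.4500


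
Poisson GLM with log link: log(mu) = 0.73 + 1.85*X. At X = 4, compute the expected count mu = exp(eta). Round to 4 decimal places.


Linear predictor: eta = 0.73 + (1.85)(4) = 8.1300.
Expected count: mu = exp(8.1300) = 3394.7996.

3394.7996


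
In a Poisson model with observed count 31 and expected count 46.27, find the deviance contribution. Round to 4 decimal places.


First: ln(31/46.27) = -0.400507.
Then: 31 * -0.400507 = -12.415717.
y - mu = 31 - 46.27 = -15.27.
D = 2(-12.415717 - -15.27) = 5.708566, which rounds to 5.7086.

5.7086


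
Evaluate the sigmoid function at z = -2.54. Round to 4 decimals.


Compute exp(2.5400) = 12.6797.
Sigmoid = 1 / (1 + 12.6797) = 1 / 13.6797 = 0.0731.

0.0731


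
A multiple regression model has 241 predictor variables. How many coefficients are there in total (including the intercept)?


Total coefficients = number of predictors + 1 (for the intercept).
= 241 + 1 = 242.

242


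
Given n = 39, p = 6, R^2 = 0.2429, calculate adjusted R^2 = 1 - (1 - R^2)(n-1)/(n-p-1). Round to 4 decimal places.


Using the formula:
(1 - 0.2429) = 0.7571.
Multiply by 38/32: 0.7571 * 38 = 28.7698, then 28.7698 / 32 = 0.8991.
Adj R^2 = 1 - 0.8991 = 0.1009.

0.1009


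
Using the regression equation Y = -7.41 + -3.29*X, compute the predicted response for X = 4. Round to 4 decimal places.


Substitute X = 4 into the equation:
Y = -7.41 + -3.29 * 4 = -7.41 + -13.1600 = -20.5700.

-20.5700


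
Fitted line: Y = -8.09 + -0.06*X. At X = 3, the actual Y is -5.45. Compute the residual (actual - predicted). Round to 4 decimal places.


Predicted = -8.09 + -0.06 * 3 = -8.2700.
Residual = -5.45 - -8.2700 = 2.8200.

2.8200


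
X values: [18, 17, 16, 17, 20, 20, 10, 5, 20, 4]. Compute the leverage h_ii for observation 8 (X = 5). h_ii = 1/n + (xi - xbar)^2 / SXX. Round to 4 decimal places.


n = 10, xbar = 14.7000.
SXX = sum((xi - xbar)^2) = 338.1000.
h = 1/10 + (5 - 14.7000)^2 / 338.1000 = 0.3783.

0.3783


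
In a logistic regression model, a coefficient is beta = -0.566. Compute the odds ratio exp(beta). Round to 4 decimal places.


The odds ratio is computed as:
OR = e^(-0.566) = 0.5678.

0.5678


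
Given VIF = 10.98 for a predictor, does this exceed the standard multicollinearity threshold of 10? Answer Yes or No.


Check: VIF = 10.98 vs threshold = 10.
Since 10.98 >= 10, the answer is Yes.

Yes


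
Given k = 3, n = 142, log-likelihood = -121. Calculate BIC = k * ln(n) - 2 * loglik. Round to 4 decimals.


k * ln(n) = 3 * ln(142) = 3 * 4.955827 = 14.867481.
-2 * loglik = -2 * (-121) = 242.
BIC = 14.867481 + 242 = 256.867481, which rounds to 256.8675.

256.8675


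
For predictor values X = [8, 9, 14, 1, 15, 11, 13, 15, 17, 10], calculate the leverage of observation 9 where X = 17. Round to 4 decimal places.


Mean of X: xbar = 11.3000.
SXX = 194.1000.
For X = 17: h = 1/10 + (17 - 11.3000)^2/194.1000 = 0.2674.

0.2674


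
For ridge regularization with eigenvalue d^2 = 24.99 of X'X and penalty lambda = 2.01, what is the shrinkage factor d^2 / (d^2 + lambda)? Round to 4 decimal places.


Denominator = d^2 + lambda = 24.99 + 2.01 = 27.0000.
Shrinkage = 24.99 / 27.0000 = 0.9256.

0.9256


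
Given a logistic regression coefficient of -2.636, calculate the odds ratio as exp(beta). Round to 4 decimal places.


Odds ratio = exp(beta) = exp(-2.636).
= 0.0716.

0.0716


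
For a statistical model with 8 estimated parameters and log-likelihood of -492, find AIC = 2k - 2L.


AIC = 2k - 2*loglik = 2(8) - 2(-492).
= 16 + 984 = 1000.

1000


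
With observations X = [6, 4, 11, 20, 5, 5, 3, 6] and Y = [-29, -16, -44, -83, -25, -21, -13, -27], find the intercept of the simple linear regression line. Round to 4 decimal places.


The slope is b1 = -4.0275.
Sample means are xbar = 7.5000 and ybar = -32.2500.
Intercept: b0 = -32.2500 - (-4.0275)(7.5000) = -2.0436.

-2.0436


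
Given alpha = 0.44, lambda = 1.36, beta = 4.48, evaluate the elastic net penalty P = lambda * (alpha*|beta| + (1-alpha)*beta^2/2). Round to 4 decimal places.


Compute:
L1 = 0.44 * 4.48 = 1.9712.
L2 = 0.56 * 4.48^2 / 2 = 5.6197.
Penalty = 1.36 * (1.9712 + 5.6197) = 10.3236.

10.3236


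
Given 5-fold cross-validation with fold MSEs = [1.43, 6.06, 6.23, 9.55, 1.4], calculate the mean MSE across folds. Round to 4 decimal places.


Add all fold MSEs: 24.6700.
Divide by k = 5: 24.6700/5 = 4.9340.

4.9340


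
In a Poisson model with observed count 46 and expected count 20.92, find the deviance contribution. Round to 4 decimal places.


y/mu = 46/20.92 = 2.198853 (approx.), and ln(46/20.92) = 0.787936.
y * ln(y/mu) = 46 * 0.787936 = 36.245056.
y - mu = 25.08.
D = 2 * (36.245056 - 25.08) = 22.330112, which rounds to 22.3301.

22.3301


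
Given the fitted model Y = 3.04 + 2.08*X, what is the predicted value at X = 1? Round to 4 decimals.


Plug X = 1 into Y = 3.04 + 2.08*X:
Y = 3.04 + 2.0800 = 5.1200.

5.1200


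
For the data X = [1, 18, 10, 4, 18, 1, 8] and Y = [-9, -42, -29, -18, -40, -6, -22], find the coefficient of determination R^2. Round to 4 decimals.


Fit the OLS line: b0 = -7.2579, b1 = -1.9199.
SSres = 29.6891.
SStot = 1193.4286.
R^2 = 1 - 29.6891/1193.4286 = 0.9751.

0.9751


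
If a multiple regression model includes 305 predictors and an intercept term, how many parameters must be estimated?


Total coefficients = number of predictors + 1 (for the intercept).
= 305 + 1 = 306.

306


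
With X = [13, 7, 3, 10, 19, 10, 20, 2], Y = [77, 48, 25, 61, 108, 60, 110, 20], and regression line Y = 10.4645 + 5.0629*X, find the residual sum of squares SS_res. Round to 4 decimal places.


Compute predicted values, then residuals = yi - yhat_i.
Residuals: [0.7178, 2.0952, -0.6532, -0.0935, 1.3404, -1.0935, -1.7225, -0.5903].
SSres = sum(residual^2) = 11.6484.

11.6484


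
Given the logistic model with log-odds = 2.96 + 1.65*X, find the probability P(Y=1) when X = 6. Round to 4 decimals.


Compute z = 2.96 + (1.65)(6) = 12.8600.
exp(-z) = 0.0000.
P = 1/(1 + 0.0000) = 1.0000.

1.0000


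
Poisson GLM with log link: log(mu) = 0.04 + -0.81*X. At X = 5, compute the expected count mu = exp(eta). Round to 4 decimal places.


Compute eta = 0.04 + -0.81 * 5 = -4.0100.
Apply inverse link: mu = e^-4.0100 = 0.0181.

0.0181


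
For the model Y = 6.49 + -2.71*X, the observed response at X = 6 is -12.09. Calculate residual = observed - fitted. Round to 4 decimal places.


Compute yhat = 6.49 + (-2.71)(6) = -9.7700.
Residual = actual - predicted = -12.09 - -9.7700 = -2.3200.

-2.3200


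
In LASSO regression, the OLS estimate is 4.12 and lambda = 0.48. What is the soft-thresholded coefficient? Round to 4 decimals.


Check: |4.12| = 4.12 vs lambda = 0.48.
Since |beta| > lambda, coefficient = sign(beta)*(|beta| - lambda) = 3.6400.
Soft-thresholded coefficient = 3.6400.

3.6400


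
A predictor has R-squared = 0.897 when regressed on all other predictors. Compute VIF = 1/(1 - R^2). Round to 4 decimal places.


VIF = 1 / (1 - 0.897).
= 1 / 0.103 = 9.7087.

9.7087


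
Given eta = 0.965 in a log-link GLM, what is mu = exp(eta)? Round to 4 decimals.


The inverse log link gives:
mu = exp(0.965) = 2.6248.

2.6248


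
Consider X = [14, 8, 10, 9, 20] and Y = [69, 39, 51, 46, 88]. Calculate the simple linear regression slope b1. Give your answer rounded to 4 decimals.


The sample means are xbar = 12.2000 and ybar = 58.6000.
Compute S_xx = 96.8000 and S_xy = 387.4000.
Slope b1 = S_xy / S_xx = 387.4000 / 96.8000 = 4.0021.

4.0021


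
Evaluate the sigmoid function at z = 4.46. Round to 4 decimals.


exp(-4.4600) = 0.0116.
1 + exp(-z) = 1.0116.
sigmoid = 1/1.0116 = 0.9886.

0.9886


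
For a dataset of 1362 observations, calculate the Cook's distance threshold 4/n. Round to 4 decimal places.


Cook's distance cutoff = 4/n = 4/1362.
= 0.0029.

0.0029


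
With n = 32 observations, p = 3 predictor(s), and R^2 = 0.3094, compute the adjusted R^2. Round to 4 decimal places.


Plug in: Adj R^2 = 1 - (1 - 0.3094) * 31/28.
= 1 - 0.6906 * 31/28
= 1 - 21.4086 / 28
= 1 - 0.7646 = 0.2354.

0.2354


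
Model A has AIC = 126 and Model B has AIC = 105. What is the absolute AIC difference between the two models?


|AIC_A - AIC_B| = |126 - 105| = 21.
Model B is preferred (lower AIC).

21


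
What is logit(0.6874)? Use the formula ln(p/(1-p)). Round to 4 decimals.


The odds are p/(1-p) = 0.6874 / 0.3126 = 2.1990.
logit(p) = ln(2.1990) = 0.7880.

0.7880


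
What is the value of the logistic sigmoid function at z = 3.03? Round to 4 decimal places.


exp(-3.0300) = 0.0483.
1 + exp(-z) = 1.0483.
sigmoid = 1/1.0483 = 0.9539.

0.9539


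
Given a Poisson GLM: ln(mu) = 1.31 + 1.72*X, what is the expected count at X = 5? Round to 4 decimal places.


Linear predictor: eta = 1.31 + (1.72)(5) = 9.9100.
Expected count: mu = exp(9.9100) = 20130.6740.

20130.6740


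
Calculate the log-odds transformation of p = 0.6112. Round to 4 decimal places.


1 - p = 0.3888.
p/(1-p) = 1.5720.
logit = ln(1.5720) = 0.4524.

0.4524


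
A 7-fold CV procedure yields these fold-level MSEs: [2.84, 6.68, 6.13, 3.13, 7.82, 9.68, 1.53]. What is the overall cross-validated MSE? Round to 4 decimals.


Total MSE across folds = 37.8100.
CV-MSE = 37.8100/7 = 5.4014.

5.4014


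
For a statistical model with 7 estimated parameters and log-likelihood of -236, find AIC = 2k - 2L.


Compute:
2k = 2*7 = 14.
-2*loglik = -2*(-236) = 472.
AIC = 14 + 472 = 486.

486


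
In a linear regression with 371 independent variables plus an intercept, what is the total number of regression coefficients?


Including the intercept, the model has 371 predictor coefficients + 1 intercept.
Total = 372.

372


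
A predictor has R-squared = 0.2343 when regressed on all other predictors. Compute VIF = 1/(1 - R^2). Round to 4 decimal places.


Using VIF = 1/(1 - R^2_j):
1 - 0.2343 = 0.7657.
VIF = 1.3060.

1.3060


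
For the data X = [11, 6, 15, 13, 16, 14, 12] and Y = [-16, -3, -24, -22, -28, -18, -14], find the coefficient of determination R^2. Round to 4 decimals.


Fit the OLS line: b0 = 11.3500, b1 = -2.3500.
SSres = 33.9500.
SStot = 396.8571.
R^2 = 1 - 33.9500/396.8571 = 0.9145.

0.9145


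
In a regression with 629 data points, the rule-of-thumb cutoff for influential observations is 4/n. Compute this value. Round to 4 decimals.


Using the rule of thumb:
Threshold = 4 / 629 = 0.0064.

0.0064


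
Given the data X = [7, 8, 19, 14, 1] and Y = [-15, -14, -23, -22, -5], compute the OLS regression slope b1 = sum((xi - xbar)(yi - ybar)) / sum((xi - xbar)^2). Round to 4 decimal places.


Calculate xbar = 9.8000, ybar = -15.8000.
S_xx = 190.8000, S_xy = -192.8000.
Using b1 = S_xy / S_xx = -192.8000 / 190.8000, we get b1 = -1.0105.

-1.0105


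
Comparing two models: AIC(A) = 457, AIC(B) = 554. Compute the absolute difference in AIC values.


Compute |457 - 554| = 97.
Model A has the smaller AIC.

97


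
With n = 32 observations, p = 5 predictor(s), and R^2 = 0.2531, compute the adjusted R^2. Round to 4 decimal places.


Plug in: Adj R^2 = 1 - (1 - 0.2531) * 31/26.
= 1 - 0.7469 * 31/26
= 1 - 23.1539 / 26
= 1 - 0.8905 = 0.1095.

0.1095


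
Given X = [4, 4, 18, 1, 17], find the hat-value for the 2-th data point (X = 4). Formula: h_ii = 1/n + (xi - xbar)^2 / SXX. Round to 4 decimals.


Mean of X: xbar = 8.8000.
SXX = 258.8000.
For X = 4: h = 1/5 + (4 - 8.8000)^2/258.8000 = 0.2890.

0.2890


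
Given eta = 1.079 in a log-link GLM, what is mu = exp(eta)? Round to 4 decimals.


Apply the inverse link:
mu = e^1.079 = 2.9417.

2.9417


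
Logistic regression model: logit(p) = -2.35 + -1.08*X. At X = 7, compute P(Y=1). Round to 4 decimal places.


Linear predictor: z = -2.35 + -1.08 * 7 = -9.9100.
P = 1/(1 + exp(9.9100)) = 1/(1 + 20130.6740) = 0.0000.

0.0000


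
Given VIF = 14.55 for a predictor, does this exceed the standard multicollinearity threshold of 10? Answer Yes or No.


The threshold is 10.
VIF = 14.55 is >= 10.
Multicollinearity indication: Yes.

Yes


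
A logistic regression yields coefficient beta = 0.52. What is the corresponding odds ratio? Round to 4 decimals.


exp(0.52) = 1.6820.
So the odds ratio is 1.6820.

1.6820


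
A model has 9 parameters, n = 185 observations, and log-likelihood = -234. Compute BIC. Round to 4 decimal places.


Compute k*ln(n) = 9*ln(185) = 9*5.220356 = 46.983204.
Then -2*loglik = 468.
BIC = 46.983204 + 468 = 514.983204, which rounds to 514.9832.

514.9832


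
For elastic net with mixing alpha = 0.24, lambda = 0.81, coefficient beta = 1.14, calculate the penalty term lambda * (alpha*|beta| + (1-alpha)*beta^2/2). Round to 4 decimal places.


L1 component = 0.24 * |1.14| = 0.2736.
L2 component = 0.76 * 1.14^2 / 2 = 0.4938.
Penalty = 0.81 * (0.2736 + 0.4938) = 0.81 * 0.7674 = 0.6216.

0.6216


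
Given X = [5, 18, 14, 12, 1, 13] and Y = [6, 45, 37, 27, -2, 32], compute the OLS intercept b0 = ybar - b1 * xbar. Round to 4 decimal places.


First find the slope: b1 = 2.9038.
Means: xbar = 10.5000, ybar = 24.1667.
b0 = ybar - b1 * xbar = 24.1667 - 2.9038 * 10.5000 = -6.3232.

-6.3232


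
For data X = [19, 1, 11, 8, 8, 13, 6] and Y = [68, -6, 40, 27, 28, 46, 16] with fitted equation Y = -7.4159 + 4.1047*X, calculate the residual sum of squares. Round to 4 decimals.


Compute predicted values, then residuals = yi - yhat_i.
Residuals: [-2.5734, -2.6888, 2.2642, 1.5783, 2.5783, 0.0548, -1.2123].
SSres = sum(residual^2) = 29.5900.

29.5900


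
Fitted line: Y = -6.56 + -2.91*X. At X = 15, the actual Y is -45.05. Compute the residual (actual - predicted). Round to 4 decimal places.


Predicted = -6.56 + -2.91 * 15 = -50.2100.
Residual = -45.05 - -50.2100 = 5.1600.

5.1600


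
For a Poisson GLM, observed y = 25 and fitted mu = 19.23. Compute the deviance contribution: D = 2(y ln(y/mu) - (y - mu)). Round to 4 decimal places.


y/mu = 25/19.23 = 1.300052 (approx.), and ln(25/19.23) = 0.262404.
y * ln(y/mu) = 25 * 0.262404 = 6.560100.
y - mu = 5.77.
D = 2 * (6.560100 - 5.77) = 1.580200, which rounds to 1.5802.

1.5802


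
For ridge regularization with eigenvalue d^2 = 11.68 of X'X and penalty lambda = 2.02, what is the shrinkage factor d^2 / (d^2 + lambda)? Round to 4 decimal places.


Denominator = d^2 + lambda = 11.68 + 2.02 = 13.7000.
Shrinkage = 11.68 / 13.7000 = 0.8526.

0.8526


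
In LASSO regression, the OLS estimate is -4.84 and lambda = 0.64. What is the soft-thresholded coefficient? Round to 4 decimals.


Check: |-4.84| = 4.84 vs lambda = 0.64.
Since |beta| > lambda, coefficient = sign(beta)*(|beta| - lambda) = -4.2000.
Soft-thresholded coefficient = -4.2000.

-4.2000


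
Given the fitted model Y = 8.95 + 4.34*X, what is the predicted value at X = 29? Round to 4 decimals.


Substitute X = 29 into the equation:
Y = 8.95 + 4.34 * 29 = 8.95 + 125.8600 = 134.8100.

134.8100


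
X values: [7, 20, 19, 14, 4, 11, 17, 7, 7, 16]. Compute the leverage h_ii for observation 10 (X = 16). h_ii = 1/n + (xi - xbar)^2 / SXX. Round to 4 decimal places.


n = 10, xbar = 12.2000.
SXX = sum((xi - xbar)^2) = 297.6000.
h = 1/10 + (16 - 12.2000)^2 / 297.6000 = 0.1485.

0.1485


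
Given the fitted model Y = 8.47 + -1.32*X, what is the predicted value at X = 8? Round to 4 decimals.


Substitute X = 8 into the equation:
Y = 8.47 + -1.32 * 8 = 8.47 + -10.5600 = -2.0900.

-2.0900


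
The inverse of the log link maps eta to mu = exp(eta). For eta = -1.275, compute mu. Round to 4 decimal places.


The inverse log link gives:
mu = exp(-1.275) = 0.2794.

0.2794


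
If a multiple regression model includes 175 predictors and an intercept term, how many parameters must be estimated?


Total coefficients = number of predictors + 1 (for the intercept).
= 175 + 1 = 176.

176


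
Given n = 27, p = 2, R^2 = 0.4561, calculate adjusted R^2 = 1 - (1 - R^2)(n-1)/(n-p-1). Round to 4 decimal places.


Plug in: Adj R^2 = 1 - (1 - 0.4561) * 26/24.
= 1 - 0.5439 * 26/24
= 1 - 14.1414 / 24
= 1 - 0.5892 = 0.4108.

0.4108


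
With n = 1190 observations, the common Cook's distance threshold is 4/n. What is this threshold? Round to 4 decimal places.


Using the rule of thumb:
Threshold = 4 / 1190 = 0.0034.

0.0034


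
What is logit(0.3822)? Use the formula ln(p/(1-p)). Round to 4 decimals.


1 - p = 0.6178.
p/(1-p) = 0.6186.
logit = ln(0.6186) = -0.4802.

-0.4802


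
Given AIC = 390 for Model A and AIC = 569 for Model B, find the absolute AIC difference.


Compute |390 - 569| = 179.
Model A has the smaller AIC.

179


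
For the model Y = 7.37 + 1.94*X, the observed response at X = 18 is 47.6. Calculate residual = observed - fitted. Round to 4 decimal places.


Compute yhat = 7.37 + (1.94)(18) = 42.2900.
Residual = actual - predicted = 47.6 - 42.2900 = 5.3100.

5.3100


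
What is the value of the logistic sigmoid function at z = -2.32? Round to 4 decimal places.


exp(2.3200) = 10.1757.
1 + exp(-z) = 11.1757.
sigmoid = 1/11.1757 = 0.0895.

0.0895


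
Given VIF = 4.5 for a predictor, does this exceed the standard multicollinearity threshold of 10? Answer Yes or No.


Compare VIF = 4.5 to the threshold of 10.
4.5 < 10, so the answer is No.

No


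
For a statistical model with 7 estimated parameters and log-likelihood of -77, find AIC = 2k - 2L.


AIC = 2k - 2*loglik = 2(7) - 2(-77).
= 14 + 154 = 168.

168


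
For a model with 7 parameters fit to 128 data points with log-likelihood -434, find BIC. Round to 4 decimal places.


k * ln(n) = 7 * ln(128) = 7 * 4.852030 = 33.964210.
-2 * loglik = -2 * (-434) = 868.
BIC = 33.964210 + 868 = 901.964210, which rounds to 901.9642.

901.9642


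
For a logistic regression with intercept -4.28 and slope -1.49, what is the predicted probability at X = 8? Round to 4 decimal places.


Linear predictor: z = -4.28 + -1.49 * 8 = -16.2000.
P = 1/(1 + exp(16.2000)) = 1/(1 + 10853519.8991) = 0.0000.

0.0000


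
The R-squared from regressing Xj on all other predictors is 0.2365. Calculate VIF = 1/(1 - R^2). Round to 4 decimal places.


Using VIF = 1/(1 - R^2_j):
1 - 0.2365 = 0.7635.
VIF = 1.3098.

1.3098


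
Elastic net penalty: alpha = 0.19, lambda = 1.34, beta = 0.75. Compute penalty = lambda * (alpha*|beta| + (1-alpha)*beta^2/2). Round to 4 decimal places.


Compute:
L1 = 0.19 * 0.75 = 0.1425.
L2 = 0.81 * 0.75^2 / 2 = 0.2278.
Penalty = 1.34 * (0.1425 + 0.2278) = 0.4962.

0.4962


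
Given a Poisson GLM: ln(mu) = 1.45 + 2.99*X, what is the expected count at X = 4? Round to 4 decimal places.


eta = 1.45 + 2.99 * 4 = 13.4100.
mu = exp(13.4100) = 666636.3675.

666636.3675


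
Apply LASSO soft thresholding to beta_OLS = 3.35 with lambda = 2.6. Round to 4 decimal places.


|beta_OLS| = 3.35.
lambda = 2.6.
Since |beta| > lambda, coefficient = sign(beta)*(|beta| - lambda) = 0.7500.
Result = 0.7500.

0.7500


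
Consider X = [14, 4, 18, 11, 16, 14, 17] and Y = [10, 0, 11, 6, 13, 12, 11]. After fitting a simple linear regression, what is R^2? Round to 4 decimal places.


After computing the OLS fit (b0=-2.9726, b1=0.8916):
SSres = 16.1189, SStot = 124.0000.
R^2 = 1 - 16.1189/124.0000 = 0.8700.

0.8700


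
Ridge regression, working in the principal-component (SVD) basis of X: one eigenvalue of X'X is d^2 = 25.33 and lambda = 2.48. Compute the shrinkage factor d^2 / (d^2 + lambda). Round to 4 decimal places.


Denominator = d^2 + lambda = 25.33 + 2.48 = 27.8100.
Shrinkage = 25.33 / 27.8100 = 0.9108.

0.9108


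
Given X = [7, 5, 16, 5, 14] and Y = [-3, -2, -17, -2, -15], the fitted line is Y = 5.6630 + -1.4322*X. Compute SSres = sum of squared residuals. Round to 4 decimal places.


Predicted values from Y = 5.6630 + -1.4322*X.
Residuals: [1.3624, -0.5020, 0.2522, -0.5020, -0.6122].
SSres = 2.7985.

2.7985


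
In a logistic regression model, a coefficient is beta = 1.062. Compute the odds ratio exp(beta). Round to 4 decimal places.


Odds ratio = exp(beta) = exp(1.062).
= 2.8921.

2.8921


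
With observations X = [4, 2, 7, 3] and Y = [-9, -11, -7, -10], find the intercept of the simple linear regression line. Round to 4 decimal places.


First find the slope: b1 = 0.7857.
Means: xbar = 4.0000, ybar = -9.2500.
b0 = ybar - b1 * xbar = -9.2500 - 0.7857 * 4.0000 = -12.3929.

-12.3929


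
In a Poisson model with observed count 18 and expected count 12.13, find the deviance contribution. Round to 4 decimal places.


y/mu = 18/12.13 = 1.483924 (approx.), and ln(18/12.13) = 0.394690.
y * ln(y/mu) = 18 * 0.394690 = 7.104420.
y - mu = 5.87.
D = 2 * (7.104420 - 5.87) = 2.468840, which rounds to 2.4688.

2.4688


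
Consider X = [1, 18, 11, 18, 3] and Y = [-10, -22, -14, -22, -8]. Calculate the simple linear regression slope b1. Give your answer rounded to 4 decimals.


First compute the means: xbar = 10.2000, ybar = -15.2000.
Then S_xx = sum((xi - xbar)^2) = 258.8000.
S_xy = sum((xi - xbar)(yi - ybar)) = -204.8000.
b1 = S_xy / S_xx = -204.8000 / 258.8000 = -0.7913.

-0.7913


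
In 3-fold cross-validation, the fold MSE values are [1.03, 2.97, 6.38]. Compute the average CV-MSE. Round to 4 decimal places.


Sum of fold MSEs = 10.3800.
Average = 10.3800 / 3 = 3.4600.

3.4600


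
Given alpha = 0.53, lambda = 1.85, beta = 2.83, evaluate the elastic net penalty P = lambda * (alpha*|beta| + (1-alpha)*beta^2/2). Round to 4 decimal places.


L1 component = 0.53 * |2.83| = 1.4999.
L2 component = 0.47 * 2.83^2 / 2 = 1.8821.
Penalty = 1.85 * (1.4999 + 1.8821) = 1.85 * 3.3820 = 6.2567.

6.2567


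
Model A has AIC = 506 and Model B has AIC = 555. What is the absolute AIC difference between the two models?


|AIC_A - AIC_B| = |506 - 555| = 49.
Model A is preferred (lower AIC).

49


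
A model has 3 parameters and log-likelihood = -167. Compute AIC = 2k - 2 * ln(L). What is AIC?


AIC = 2*3 - 2*(-167).
= 6 + 334 = 340.

340


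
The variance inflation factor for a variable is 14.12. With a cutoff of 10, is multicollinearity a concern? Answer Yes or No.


Check: VIF = 14.12 vs threshold = 10.
Since 14.12 >= 10, the answer is Yes.

Yes


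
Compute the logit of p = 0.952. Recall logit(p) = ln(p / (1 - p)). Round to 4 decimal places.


The odds are p/(1-p) = 0.952 / 0.048 = 19.8333.
logit(p) = ln(19.8333) = 2.9874.

2.9874


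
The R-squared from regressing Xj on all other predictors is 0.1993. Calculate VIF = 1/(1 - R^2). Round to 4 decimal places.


Using VIF = 1/(1 - R^2_j):
1 - 0.1993 = 0.8007.
VIF = 1.2489.

1.2489


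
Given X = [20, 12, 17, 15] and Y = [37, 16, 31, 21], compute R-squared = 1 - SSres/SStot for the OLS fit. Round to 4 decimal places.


The fitted line is Y = -17.9853 + 2.7647*X.
SSres = 10.8676, SStot = 270.7500.
R^2 = 1 - SSres/SStot = 0.9599.

0.9599


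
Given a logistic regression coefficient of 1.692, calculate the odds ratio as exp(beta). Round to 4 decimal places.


Odds ratio = exp(beta) = exp(1.692).
= 5.4303.

5.4303


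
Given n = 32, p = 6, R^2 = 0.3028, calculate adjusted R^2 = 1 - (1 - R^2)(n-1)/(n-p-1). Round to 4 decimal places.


Plug in: Adj R^2 = 1 - (1 - 0.3028) * 31/25.
= 1 - 0.6972 * 31/25
= 1 - 21.6132 / 25
= 1 - 0.8645 = 0.1355.

0.1355


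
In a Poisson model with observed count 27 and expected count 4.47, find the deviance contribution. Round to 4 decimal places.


Compute y*ln(y/mu) = 27*ln(27/4.47) = 27*1.798448 = 48.558096.
y - mu = 22.53.
D = 2*(48.558096 - (22.53)) = 52.056192, which rounds to 52.0562.

52.0562


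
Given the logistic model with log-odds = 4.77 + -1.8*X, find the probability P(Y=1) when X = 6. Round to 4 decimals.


Compute z = 4.77 + (-1.8)(6) = -6.0300.
exp(-z) = 415.7150.
P = 1/(1 + 415.7150) = 0.0024.

0.0024


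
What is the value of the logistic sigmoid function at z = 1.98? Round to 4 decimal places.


Compute exp(-1.9800) = 0.1381.
Sigmoid = 1 / (1 + 0.1381) = 1 / 1.1381 = 0.8787.

0.8787


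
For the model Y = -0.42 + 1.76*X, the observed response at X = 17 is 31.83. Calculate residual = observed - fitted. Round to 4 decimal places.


Compute yhat = -0.42 + (1.76)(17) = 29.5000.
Residual = actual - predicted = 31.83 - 29.5000 = 2.3300.

2.3300


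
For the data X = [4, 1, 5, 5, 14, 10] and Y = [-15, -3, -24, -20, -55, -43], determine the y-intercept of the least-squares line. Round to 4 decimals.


Compute b1 = -4.0457 from the OLS formula.
With xbar = 6.5000 and ybar = -26.6667, the intercept is:
b0 = -26.6667 - -4.0457 * 6.5000 = -0.3699.

-0.3699


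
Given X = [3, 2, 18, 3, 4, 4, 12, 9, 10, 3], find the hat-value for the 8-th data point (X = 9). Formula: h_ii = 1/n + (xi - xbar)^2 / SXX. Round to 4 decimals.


Mean of X: xbar = 6.8000.
SXX = 249.6000.
For X = 9: h = 1/10 + (9 - 6.8000)^2/249.6000 = 0.1194.

0.1194


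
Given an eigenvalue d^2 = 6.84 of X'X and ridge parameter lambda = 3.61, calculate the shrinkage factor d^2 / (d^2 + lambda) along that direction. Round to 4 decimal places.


Denominator = d^2 + lambda = 6.84 + 3.61 = 10.4500.
Shrinkage = 6.84 / 10.4500 = 0.6545.

0.6545


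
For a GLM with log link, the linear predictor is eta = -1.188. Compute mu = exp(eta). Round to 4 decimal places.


mu = exp(eta) = exp(-1.188).
= 0.3048.

0.3048


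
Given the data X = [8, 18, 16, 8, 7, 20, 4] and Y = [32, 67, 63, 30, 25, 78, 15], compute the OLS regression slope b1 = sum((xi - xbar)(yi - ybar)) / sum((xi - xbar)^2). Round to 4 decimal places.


Calculate xbar = 11.5714, ybar = 44.2857.
S_xx = 235.7143, S_xy = 917.8571.
Using b1 = S_xy / S_xx = 917.8571 / 235.7143, we get b1 = 3.8939.

3.8939


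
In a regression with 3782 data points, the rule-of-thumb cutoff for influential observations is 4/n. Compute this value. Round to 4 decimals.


Cook's distance cutoff = 4/n = 4/3782.
= 0.0011.

0.0011


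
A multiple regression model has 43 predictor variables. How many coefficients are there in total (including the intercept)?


Each predictor gets one coefficient, plus one intercept.
Total parameters = 43 + 1 = 44.

44


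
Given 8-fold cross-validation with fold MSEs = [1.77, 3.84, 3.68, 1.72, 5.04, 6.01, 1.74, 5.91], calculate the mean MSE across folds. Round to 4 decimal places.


Add all fold MSEs: 29.7100.
Divide by k = 8: 29.7100/8 = 3.7138.

3.7138


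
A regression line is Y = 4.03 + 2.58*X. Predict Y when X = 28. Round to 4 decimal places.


Predicted value:
Y = 4.03 + (2.58)(28) = 4.03 + 72.2400 = 76.2700.

76.2700


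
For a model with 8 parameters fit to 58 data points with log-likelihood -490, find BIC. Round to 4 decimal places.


Compute k*ln(n) = 8*ln(58) = 8*4.060443 = 32.483544.
Then -2*loglik = 980.
BIC = 32.483544 + 980 = 1012.483544, which rounds to 1012.4835.

1012.4835


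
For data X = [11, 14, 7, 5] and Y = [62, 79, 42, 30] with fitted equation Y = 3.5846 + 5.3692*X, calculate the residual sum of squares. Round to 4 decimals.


Predicted values from Y = 3.5846 + 5.3692*X.
Residuals: [-0.6458, 0.2466, 0.8310, -0.4306].
SSres = 1.3538.

1.3538


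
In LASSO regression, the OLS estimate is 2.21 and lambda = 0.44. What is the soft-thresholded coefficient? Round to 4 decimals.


|beta_OLS| = 2.21.
lambda = 0.44.
Since |beta| > lambda, coefficient = sign(beta)*(|beta| - lambda) = 1.7700.
Result = 1.7700.

1.7700


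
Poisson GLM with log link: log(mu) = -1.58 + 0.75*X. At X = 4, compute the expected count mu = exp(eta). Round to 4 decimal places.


Compute eta = -1.58 + 0.75 * 4 = 1.4200.
Apply inverse link: mu = e^1.4200 = 4.1371.

4.1371


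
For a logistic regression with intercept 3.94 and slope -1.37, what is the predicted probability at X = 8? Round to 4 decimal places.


Compute z = 3.94 + (-1.37)(8) = -7.0200.
exp(-z) = 1118.7866.
P = 1/(1 + 1118.7866) = 0.0009.

0.0009


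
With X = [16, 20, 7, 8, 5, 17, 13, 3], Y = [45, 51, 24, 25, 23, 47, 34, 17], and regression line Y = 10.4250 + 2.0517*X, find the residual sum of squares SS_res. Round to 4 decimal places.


Predicted values from Y = 10.4250 + 2.0517*X.
Residuals: [1.7478, -0.4590, -0.7869, -1.8386, 2.3165, 1.6961, -3.0971, 0.4199].
SSres = 25.2764.

25.2764


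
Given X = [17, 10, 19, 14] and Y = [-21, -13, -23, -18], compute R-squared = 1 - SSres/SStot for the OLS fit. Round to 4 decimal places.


After computing the OLS fit (b0=-2.1196, b1=-1.1087):
SSres = 0.2065, SStot = 56.7500.
R^2 = 1 - 0.2065/56.7500 = 0.9964.

0.9964


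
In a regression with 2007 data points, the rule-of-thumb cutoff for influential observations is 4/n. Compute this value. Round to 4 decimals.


Cook's distance cutoff = 4/n = 4/2007.
= 0.0020.

0.0020


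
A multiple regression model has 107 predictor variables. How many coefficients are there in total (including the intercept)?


Including the intercept, the model has 107 predictor coefficients + 1 intercept.
Total = 108.

108


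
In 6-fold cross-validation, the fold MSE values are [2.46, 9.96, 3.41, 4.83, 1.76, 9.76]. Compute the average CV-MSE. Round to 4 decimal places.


Total MSE across folds = 32.1800.
CV-MSE = 32.1800/6 = 5.3633.

5.3633
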